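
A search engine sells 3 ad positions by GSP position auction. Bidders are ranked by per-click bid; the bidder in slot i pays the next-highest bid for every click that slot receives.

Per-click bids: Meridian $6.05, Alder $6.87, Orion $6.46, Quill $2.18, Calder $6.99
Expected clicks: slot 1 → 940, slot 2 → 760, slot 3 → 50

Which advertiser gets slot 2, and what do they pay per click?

Alder; $6.46 per click

Per-click bids in order: $6.99 (Calder) > $6.87 (Alder) > $6.46 (Orion) > $6.05 (Meridian) > …
Slot 2 goes to the second-ranked bidder, Alder, who pays the next bid down: $6.46/click.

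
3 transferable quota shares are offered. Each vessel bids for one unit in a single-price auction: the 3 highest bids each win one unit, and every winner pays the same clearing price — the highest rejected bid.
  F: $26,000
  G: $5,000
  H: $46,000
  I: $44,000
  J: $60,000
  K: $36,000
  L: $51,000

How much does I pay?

Sorting: 60,000 (J), 51,000 (L), 46,000 (H), 44,000 (I), 36,000 (K), …
Top 3: J, L, H.
Highest unsuccessful bid: $44,000 → clearing price.
I does not win → pays $0.

I pays $0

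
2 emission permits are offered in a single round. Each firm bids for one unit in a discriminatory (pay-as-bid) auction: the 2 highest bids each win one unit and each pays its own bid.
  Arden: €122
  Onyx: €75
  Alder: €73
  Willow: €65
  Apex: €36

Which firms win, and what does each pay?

Sorting: 122 (Arden), 75 (Onyx), 73 (Alder), 65 (Willow), …
The 2 highest are Arden, Onyx.
Each winner pays its own bid: Arden €122, Onyx €75.

Arden €122, Onyx €75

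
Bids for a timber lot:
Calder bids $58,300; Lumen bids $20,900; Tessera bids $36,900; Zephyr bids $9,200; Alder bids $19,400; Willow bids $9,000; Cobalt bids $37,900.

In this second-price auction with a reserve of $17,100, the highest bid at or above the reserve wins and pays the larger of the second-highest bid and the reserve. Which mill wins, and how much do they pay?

Bids ranked: 58,300 (Calder) > 37,900 (Cobalt) > 36,900 (Tessera) > 20,900 (Lumen) > 19,400 (Alder) > 9,200 (Zephyr) > …
Highest eligible bid: Calder at $58,300.
max(second-highest $37,900, reserve $17,100) = $37,900; the reserve does not bind.

Calder pays $37,900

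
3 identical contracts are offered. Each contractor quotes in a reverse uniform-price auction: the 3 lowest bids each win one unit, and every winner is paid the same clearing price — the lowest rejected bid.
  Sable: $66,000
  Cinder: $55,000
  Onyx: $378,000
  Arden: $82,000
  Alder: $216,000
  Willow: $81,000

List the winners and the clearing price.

Cinder, Sable, Willow; each is paid $82,000

Bids ranked low→high: 55,000 (Cinder), 66,000 (Sable), 81,000 (Willow), 82,000 (Arden), 216,000 (Alder), …
Lowest 3: Cinder, Sable, Willow.
Clearing price = lowest rejected bid = $82,000.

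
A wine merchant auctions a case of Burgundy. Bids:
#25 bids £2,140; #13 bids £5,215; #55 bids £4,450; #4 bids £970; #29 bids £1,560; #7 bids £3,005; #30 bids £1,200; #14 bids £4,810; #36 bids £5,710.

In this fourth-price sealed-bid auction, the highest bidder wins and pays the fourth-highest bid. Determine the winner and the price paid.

#36 pays £4,450

Bids ranked: 5,710 (#36) > 5,215 (#13) > 4,810 (#14) > 4,450 (#55) > 3,005 (#7) > 2,140 (#25) > …
#36 wins; payment is bid #4 in the ranking = £4,450.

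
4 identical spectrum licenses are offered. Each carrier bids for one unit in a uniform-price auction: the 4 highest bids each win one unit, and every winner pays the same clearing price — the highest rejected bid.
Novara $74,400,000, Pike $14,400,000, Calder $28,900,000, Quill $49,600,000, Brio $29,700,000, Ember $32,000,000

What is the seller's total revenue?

Ordering the bids: 74,400,000 (Novara), 49,600,000 (Quill), 32,000,000 (Ember), 29,700,000 (Brio), 28,900,000 (Calder), 14,400,000 (Pike)
Top 4: Novara, Quill, Ember, Brio.
Clearing price = highest rejected bid = $28,900,000.
Total revenue = 4 × $28,900,000 = $115,600,000.

Total revenue: $115,600,000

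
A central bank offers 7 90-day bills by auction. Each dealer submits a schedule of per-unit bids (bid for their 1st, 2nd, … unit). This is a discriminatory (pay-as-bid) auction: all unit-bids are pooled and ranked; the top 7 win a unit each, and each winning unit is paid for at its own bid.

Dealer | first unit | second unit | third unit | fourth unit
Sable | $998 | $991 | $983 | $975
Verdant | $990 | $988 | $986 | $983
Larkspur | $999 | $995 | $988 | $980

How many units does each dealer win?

Larkspur 3, Sable 2, Verdant 2

Pooled unit-bids ranked (top 7): 999 (Larkspur-1), 998 (Sable-1), 995 (Larkspur-2), 991 (Sable-2), 990 (Verdant-1), 988 (Verdant-2), 988 (Larkspur-3)
Next rejected bid: $986 (not a price — pay-as-bid).
Allocation: Larkspur 3, Sable 2, Verdant 2.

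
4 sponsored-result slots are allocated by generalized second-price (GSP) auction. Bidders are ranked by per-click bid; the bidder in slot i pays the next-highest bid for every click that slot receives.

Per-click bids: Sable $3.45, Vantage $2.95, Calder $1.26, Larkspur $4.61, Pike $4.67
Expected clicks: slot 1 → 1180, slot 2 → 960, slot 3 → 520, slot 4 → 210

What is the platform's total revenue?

Per-click bids in order: $4.67 (Pike) > $4.61 (Larkspur) > $3.45 (Sable) > $2.95 (Vantage) > $1.26 (Calder)
Slot 1: Pike pays $4.61 × 1180 = $5439.80
Slot 2: Larkspur pays $3.45 × 960 = $3312.00
Slot 3: Sable pays $2.95 × 520 = $1534.00
Slot 4: Vantage pays $1.26 × 210 = $264.60
Total = $10550.40

Total revenue: $10550.40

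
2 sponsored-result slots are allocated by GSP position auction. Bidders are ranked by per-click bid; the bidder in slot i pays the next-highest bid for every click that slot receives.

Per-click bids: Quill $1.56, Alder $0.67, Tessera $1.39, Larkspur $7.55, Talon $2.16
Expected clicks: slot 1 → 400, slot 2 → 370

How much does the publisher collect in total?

Total revenue: $1441.20

Sorting advertisers: $7.55 (Larkspur) > $2.16 (Talon) > $1.56 (Quill) > …
Slot 1: Larkspur pays $2.16 × 400 = $864.00
Slot 2: Talon pays $1.56 × 370 = $577.20
Total = $1441.20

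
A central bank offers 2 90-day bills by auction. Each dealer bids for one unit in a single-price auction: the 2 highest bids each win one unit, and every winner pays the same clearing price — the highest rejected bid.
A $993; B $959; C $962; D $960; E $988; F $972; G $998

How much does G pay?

G pays $988

Ordering the bids: 998 (G), 993 (A), 988 (E), 972 (F), …
Winners (2 units): G, A.
Highest unsuccessful bid: $988 → clearing price.
G wins → pays $988.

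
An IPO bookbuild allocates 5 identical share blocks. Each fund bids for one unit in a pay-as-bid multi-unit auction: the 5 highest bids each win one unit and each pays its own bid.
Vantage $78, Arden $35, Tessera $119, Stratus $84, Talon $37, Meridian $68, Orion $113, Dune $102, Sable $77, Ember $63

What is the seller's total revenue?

Ordering the bids: 119 (Tessera), 113 (Orion), 102 (Dune), 84 (Stratus), 78 (Vantage), 77 (Sable), 68 (Meridian), …
Top 5: Tessera, Orion, Dune, Stratus, Vantage.
Total revenue = 119 + 113 + 102 + 84 + 78 = $496.

Total revenue: $496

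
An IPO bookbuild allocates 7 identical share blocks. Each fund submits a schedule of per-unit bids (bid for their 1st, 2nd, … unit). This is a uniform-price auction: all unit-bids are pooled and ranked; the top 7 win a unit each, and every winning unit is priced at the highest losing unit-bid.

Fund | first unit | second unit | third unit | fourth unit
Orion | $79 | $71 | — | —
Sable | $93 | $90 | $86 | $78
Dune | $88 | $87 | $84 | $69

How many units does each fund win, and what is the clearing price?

Merging the schedules and taking the best 7: 93 (Sable-1), 90 (Sable-2), 88 (Dune-1), 87 (Dune-2), 86 (Sable-3), 84 (Dune-3), 79 (Orion-1)
First bid not allocated: $78.
Allocation: Dune 3, Orion 1, Sable 3.

Dune 3, Orion 1, Sable 3; clearing price $78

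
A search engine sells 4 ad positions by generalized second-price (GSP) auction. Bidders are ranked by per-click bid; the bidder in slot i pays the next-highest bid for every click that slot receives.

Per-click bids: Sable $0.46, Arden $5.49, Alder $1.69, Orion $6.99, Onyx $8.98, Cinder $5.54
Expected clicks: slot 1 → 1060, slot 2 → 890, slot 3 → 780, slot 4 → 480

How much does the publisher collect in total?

Total revenue: $17433.40

Ranked by bid: $8.98 (Onyx) > $6.99 (Orion) > $5.54 (Cinder) > $5.49 (Arden) > $1.69 (Alder) > …
Slot 1: Onyx pays $6.99 × 1060 = $7409.40
Slot 2: Orion pays $5.54 × 890 = $4930.60
Slot 3: Cinder pays $5.49 × 780 = $4282.20
Slot 4: Arden pays $1.69 × 480 = $811.20
Total = $17433.40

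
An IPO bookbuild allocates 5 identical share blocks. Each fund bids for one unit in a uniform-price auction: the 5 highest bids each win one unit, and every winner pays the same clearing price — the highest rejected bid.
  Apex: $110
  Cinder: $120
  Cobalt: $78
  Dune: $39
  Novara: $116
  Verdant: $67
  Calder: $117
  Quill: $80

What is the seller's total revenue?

Bids ranked high→low: 120 (Cinder), 117 (Calder), 116 (Novara), 110 (Apex), 80 (Quill), 78 (Cobalt), 67 (Verdant), …
The 5 highest are Cinder, Calder, Novara, Apex, Quill.
Clearing price = highest rejected bid = $78.
Total revenue = 5 × $78 = $390.

Total revenue: $390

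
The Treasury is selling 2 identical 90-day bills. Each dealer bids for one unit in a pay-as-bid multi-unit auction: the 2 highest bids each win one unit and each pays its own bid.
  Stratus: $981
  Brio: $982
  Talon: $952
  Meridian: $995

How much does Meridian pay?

Ordering the bids: 995 (Meridian), 982 (Brio), 981 (Stratus), 952 (Talon)
Winners (2 units): Meridian, Brio.
Meridian wins → own bid $995.

Meridian pays $995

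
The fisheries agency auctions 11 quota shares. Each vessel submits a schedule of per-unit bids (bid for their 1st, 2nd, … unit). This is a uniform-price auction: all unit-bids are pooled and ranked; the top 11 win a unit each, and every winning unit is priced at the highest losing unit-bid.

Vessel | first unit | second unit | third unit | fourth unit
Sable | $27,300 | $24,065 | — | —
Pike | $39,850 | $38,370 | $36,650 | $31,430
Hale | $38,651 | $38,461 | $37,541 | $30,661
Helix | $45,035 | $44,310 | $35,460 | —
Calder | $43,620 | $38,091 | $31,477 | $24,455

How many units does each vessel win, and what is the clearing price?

Merging the schedules and taking the best 11: 45,035 (Helix-1), 44,310 (Helix-2), 43,620 (Calder-1), 39,850 (Pike-1), 38,651 (Hale-1), 38,461 (Hale-2), 38,370 (Pike-2), 38,091 (Calder-2), 37,541 (Hale-3), 36,650 (Pike-3), 35,460 (Helix-3)
First bid not allocated: $31,477.
Allocation: Calder 2, Hale 3, Helix 3, Pike 3.

Calder 2, Hale 3, Helix 3, Pike 3; clearing price $31,477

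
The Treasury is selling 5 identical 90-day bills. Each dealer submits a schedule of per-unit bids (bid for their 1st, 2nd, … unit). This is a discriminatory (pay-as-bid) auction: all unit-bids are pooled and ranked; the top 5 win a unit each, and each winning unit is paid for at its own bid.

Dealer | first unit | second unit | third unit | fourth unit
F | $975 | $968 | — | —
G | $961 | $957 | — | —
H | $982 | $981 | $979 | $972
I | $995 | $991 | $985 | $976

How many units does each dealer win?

H 2, I 3

Merging the schedules and taking the best 5: 995 (I-1), 991 (I-2), 985 (I-3), 982 (H-1), 981 (H-2)
Next rejected bid: $979 (not a price — pay-as-bid).
Allocation: H 2, I 3.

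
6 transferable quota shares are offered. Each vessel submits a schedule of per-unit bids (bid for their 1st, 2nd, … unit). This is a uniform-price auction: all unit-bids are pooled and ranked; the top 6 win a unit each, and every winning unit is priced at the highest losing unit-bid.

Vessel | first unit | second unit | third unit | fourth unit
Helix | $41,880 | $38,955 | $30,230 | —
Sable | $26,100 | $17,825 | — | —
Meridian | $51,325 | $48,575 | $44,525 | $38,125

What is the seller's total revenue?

All unit-bids, highest first — top 6: 51,325 (Meridian-1), 48,575 (Meridian-2), 44,525 (Meridian-3), 41,880 (Helix-1), 38,955 (Helix-2), 38,125 (Meridian-4)
Highest rejected unit-bid = $30,230.
Allocation: Helix 2, Meridian 4. Every unit priced at $30,230.
Revenue = 6 × 30,230 = $181,380.

Total revenue: $181,380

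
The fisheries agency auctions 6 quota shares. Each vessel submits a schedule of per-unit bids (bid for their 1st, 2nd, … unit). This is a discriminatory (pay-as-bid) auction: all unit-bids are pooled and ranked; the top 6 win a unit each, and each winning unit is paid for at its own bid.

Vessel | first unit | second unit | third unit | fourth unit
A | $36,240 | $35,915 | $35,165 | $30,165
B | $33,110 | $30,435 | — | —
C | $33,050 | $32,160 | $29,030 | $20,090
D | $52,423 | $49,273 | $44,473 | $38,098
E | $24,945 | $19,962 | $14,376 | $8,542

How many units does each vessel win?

A 2, D 4

Merging the schedules and taking the best 6: 52,423 (D-1), 49,273 (D-2), 44,473 (D-3), 38,098 (D-4), 36,240 (A-1), 35,915 (A-2)
Next rejected bid: $35,165 (not a price — pay-as-bid).
Allocation: A 2, D 4.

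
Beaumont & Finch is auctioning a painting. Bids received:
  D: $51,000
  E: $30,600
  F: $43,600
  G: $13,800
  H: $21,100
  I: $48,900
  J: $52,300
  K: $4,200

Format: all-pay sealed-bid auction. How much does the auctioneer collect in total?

Total revenue: $265,500

Bids ranked: 52,300 (J) > 51,000 (D) > 48,900 (I) > 43,600 (F) > 30,600 (E) > 21,100 (H) > …
Every bidder forfeits their bid regardless of winning.
Revenue = 51,000 + 30,600 + 43,600 + 13,800 + 21,100 + 48,900 + 52,300 + 4,200 = $265,500.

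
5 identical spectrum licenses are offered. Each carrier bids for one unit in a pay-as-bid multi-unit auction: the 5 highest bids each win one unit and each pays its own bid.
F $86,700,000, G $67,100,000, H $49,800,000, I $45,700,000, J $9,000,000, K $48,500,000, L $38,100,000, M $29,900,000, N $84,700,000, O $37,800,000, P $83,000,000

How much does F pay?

Bids ranked high→low: 86,700,000 (F), 84,700,000 (N), 83,000,000 (P), 67,100,000 (G), 49,800,000 (H), 48,500,000 (K), 45,700,000 (I), …
Winners (5 units): F, N, P, G, H.
F wins → own bid $86,700,000.

F pays $86,700,000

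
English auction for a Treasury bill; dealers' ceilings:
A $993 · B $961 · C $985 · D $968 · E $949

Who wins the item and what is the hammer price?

A wins at $985

Ascending (English) auction: the price rises until one bidder remains; the winner pays the price at which the last rival dropped out.
Limits ranked: 993 (A) > 985 (C) > 968 (D) > 961 (B) > 949 (E)
C is the last rival to drop out, at $985; A remains and wins at that price.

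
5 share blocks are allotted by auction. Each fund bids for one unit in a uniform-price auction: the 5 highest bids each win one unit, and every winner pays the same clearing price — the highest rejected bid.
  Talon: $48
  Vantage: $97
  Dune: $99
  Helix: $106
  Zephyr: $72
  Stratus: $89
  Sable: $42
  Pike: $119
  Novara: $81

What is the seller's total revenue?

Sorting: 119 (Pike), 106 (Helix), 99 (Dune), 97 (Vantage), 89 (Stratus), 81 (Novara), 72 (Zephyr), …
Top 5: Pike, Helix, Dune, Vantage, Stratus.
First losing bid is Novara's $81, which sets the uniform price.
Total revenue = 5 × $81 = $405.

Total revenue: $405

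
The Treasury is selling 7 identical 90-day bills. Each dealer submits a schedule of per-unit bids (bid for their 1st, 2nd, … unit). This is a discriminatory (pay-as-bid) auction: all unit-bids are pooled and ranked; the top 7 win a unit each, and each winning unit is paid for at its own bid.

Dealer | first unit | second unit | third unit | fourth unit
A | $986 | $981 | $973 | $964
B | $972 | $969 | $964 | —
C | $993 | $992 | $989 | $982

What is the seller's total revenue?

Total revenue: $6,896

All unit-bids, highest first — top 7: 993 (C-1), 992 (C-2), 989 (C-3), 986 (A-1), 982 (C-4), 981 (A-2), 973 (A-3)
Next rejected bid: $972 (not a price — pay-as-bid).
Each winning unit pays its own bid.
Revenue = 993 + 992 + 989 + 986 + 982 + 981 + 973 = $6,896.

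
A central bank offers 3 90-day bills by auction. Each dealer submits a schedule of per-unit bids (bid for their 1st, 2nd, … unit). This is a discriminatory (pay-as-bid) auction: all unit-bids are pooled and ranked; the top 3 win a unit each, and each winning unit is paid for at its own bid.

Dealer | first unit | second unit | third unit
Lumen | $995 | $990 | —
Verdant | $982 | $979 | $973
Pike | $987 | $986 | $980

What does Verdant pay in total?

Pooled unit-bids ranked (top 3): 995 (Lumen-1), 990 (Lumen-2), 987 (Pike-1)
Next rejected bid: $986 (not a price — pay-as-bid).
Verdant wins no units.

Verdant pays $0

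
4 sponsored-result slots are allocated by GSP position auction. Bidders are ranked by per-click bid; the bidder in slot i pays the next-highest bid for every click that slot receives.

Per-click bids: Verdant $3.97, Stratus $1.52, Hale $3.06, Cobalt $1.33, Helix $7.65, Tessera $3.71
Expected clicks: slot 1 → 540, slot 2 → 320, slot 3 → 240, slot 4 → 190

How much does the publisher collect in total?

Total revenue: $4354.20

Ranked by bid: $7.65 (Helix) > $3.97 (Verdant) > $3.71 (Tessera) > $3.06 (Hale) > $1.52 (Stratus) > …
Slot 1: Helix pays $3.97 × 540 = $2143.80
Slot 2: Verdant pays $3.71 × 320 = $1187.20
Slot 3: Tessera pays $3.06 × 240 = $734.40
Slot 4: Hale pays $1.52 × 190 = $288.80
Total = $4354.20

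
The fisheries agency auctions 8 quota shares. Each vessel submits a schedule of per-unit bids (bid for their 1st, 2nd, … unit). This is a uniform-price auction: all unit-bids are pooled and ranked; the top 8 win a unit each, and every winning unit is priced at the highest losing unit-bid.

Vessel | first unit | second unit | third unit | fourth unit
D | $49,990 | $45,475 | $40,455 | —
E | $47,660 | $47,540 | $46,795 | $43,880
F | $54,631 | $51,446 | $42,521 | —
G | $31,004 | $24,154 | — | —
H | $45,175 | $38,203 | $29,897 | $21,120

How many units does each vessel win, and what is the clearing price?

All unit-bids, highest first — top 8: 54,631 (F-1), 51,446 (F-2), 49,990 (D-1), 47,660 (E-1), 47,540 (E-2), 46,795 (E-3), 45,475 (D-2), 45,175 (H-1)
Highest rejected unit-bid = $43,880.
Allocation: D 2, E 3, F 2, H 1.

D 2, E 3, F 2, H 1; clearing price $43,880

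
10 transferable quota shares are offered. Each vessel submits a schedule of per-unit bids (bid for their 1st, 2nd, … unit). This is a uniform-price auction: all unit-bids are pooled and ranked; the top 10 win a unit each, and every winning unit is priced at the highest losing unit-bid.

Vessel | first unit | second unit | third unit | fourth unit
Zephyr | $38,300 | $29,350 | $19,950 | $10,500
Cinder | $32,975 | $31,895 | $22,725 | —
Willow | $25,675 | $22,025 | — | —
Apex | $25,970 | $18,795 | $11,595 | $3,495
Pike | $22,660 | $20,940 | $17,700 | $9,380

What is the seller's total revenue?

Total revenue: $199,500

All unit-bids, highest first — top 10: 38,300 (Zephyr-1), 32,975 (Cinder-1), 31,895 (Cinder-2), 29,350 (Zephyr-2), 25,970 (Apex-1), 25,675 (Willow-1), 22,725 (Cinder-3), 22,660 (Pike-1), 22,025 (Willow-2), 20,940 (Pike-2)
The (k+1)-th unit-bid is $19,950.
Allocation: Apex 1, Cinder 3, Pike 2, Willow 2, Zephyr 2. Every unit priced at $19,950.
Revenue = 10 × 19,950 = $199,500.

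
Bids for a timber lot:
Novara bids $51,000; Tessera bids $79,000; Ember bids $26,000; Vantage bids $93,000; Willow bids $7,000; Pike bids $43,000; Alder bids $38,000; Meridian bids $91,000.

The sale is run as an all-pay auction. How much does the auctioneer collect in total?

Total revenue: $428,000

Bids in order: 93,000 (Vantage) > 91,000 (Meridian) > 79,000 (Tessera) > 51,000 (Novara) > 43,000 (Pike) > 38,000 (Alder) > …
Vantage wins with the top bid; all bids are sunk regardless.
Every bidder forfeits their bid regardless of winning.
Revenue = 51,000 + 79,000 + 26,000 + 93,000 + 7,000 + 43,000 + 38,000 + 91,000 = $428,000.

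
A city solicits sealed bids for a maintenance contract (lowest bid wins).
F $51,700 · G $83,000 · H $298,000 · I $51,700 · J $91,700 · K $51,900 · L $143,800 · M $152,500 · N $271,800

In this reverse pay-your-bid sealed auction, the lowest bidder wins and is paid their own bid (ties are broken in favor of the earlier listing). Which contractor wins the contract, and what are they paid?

F is paid $51,700

Bids in order: 51,700 (F) < 51,700 (I) < 51,900 (K) < 83,000 (G) < 91,700 (J) < 143,800 (L) < …
F and I tie at $51,700; tie-break gives it to F.
First-price: F is paid what they bid, $51,700.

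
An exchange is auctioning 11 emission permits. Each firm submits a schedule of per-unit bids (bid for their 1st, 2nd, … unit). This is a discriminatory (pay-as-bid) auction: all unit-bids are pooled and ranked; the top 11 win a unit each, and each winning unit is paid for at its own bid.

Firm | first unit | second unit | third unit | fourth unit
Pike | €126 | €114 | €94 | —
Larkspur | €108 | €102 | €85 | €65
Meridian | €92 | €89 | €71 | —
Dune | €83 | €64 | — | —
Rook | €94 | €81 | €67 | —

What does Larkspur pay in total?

All unit-bids, highest first — top 11: 126 (Pike-1), 114 (Pike-2), 108 (Larkspur-1), 102 (Larkspur-2), 94 (Pike-3), 94 (Rook-1), 92 (Meridian-1), 89 (Meridian-2), 85 (Larkspur-3), 83 (Dune-1), 81 (Rook-2)
Next rejected bid: €71 (not a price — pay-as-bid).
Larkspur's winning unit-bids: 108 + 102 + 85 = €295.

Larkspur pays €295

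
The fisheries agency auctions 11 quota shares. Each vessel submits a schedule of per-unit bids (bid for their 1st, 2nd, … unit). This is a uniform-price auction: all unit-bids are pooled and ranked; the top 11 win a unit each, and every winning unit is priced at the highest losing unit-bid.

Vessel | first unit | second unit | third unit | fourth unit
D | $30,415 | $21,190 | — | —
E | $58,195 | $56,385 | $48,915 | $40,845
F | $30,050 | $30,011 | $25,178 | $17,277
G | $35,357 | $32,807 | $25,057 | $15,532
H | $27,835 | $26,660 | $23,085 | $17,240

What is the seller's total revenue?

Total revenue: $276,958

Merging the schedules and taking the best 11: 58,195 (E-1), 56,385 (E-2), 48,915 (E-3), 40,845 (E-4), 35,357 (G-1), 32,807 (G-2), 30,415 (D-1), 30,050 (F-1), 30,011 (F-2), 27,835 (H-1), 26,660 (H-2)
The (k+1)-th unit-bid is $25,178.
Allocation: D 1, E 4, F 2, G 2, H 2. Every unit priced at $25,178.
Revenue = 11 × 25,178 = $276,958.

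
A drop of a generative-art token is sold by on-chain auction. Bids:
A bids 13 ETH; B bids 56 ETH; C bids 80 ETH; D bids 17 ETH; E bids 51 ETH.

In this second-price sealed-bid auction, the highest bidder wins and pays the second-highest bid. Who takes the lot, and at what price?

C pays 56 ETH

Rule: the highest bidder wins and pays the second-highest bid.
Sorting bids: 80 (C) > 56 (B) > 51 (E) > 17 (D) > 13 (A)
C is highest; pays the second-highest bid, 56 ETH.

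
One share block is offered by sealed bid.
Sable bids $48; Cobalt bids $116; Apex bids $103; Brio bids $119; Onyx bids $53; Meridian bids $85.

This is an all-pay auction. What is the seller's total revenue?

Total revenue: $524

Bids in order: 119 (Brio) > 116 (Cobalt) > 103 (Apex) > 85 (Meridian) > 53 (Onyx) > 48 (Sable)
Every bidder forfeits their bid regardless of winning.
Revenue = 48 + 116 + 103 + 119 + 53 + 85 = $524.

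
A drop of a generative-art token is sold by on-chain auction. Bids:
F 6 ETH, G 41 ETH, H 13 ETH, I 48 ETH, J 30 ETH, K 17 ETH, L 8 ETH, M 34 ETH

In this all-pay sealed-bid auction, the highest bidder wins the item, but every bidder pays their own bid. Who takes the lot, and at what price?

Rule: the highest bidder wins the item, but every bidder pays their own bid.
Sorting bids: 48 (I) > 41 (G) > 34 (M) > 30 (J) > 17 (K) > 13 (H) > …
I wins with the top bid; all bids are sunk regardless.

I pays 48 ETH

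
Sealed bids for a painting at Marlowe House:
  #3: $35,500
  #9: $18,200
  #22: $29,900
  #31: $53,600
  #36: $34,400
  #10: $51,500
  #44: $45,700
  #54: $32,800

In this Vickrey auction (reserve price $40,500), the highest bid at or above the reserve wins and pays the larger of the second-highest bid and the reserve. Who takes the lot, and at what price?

Bids ranked: 53,600 (#31) > 51,500 (#10) > 45,700 (#44) > 35,500 (#3) > 34,400 (#36) > 32,800 (#54) > …
#31 has the top bid at or above the reserve ($53,600).
Second-highest bid $51,500 exceeds the reserve $40,500 → payment $51,500.

#31 pays $51,500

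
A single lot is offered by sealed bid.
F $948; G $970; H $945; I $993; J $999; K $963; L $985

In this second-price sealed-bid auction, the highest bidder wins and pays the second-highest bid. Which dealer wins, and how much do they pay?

Bids in order: 999 (J) > 993 (I) > 985 (L) > 970 (G) > 963 (K) > 948 (F) > …
J wins with the highest bid; price is set by the runner-up at $993.

J pays $993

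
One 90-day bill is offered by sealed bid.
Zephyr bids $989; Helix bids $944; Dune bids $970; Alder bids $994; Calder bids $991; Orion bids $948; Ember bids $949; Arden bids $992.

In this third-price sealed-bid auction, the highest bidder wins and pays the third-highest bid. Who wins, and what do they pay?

Rule: the highest bidder wins and pays the third-highest bid.
Sorting bids: 994 (Alder) > 992 (Arden) > 991 (Calder) > 989 (Zephyr) > 970 (Dune) > 949 (Ember) > …
Alder is highest; pays the third-highest bid, $991.

Alder pays $991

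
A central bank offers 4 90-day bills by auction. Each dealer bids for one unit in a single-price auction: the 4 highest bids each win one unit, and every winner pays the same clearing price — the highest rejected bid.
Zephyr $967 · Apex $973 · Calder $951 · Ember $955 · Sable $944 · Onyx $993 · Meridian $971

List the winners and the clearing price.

Sorting: 993 (Onyx), 973 (Apex), 971 (Meridian), 967 (Zephyr), 955 (Ember), 951 (Calder), …
Top 4: Onyx, Apex, Meridian, Zephyr.
First losing bid is Ember's $955, which sets the uniform price.

Onyx, Apex, Meridian, Zephyr; each pays $955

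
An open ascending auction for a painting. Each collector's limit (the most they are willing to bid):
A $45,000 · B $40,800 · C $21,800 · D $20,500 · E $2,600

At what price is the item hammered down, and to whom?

A wins at $40,800

Limits in order: 45,000 (A) > 40,800 (B) > 21,800 (C) > 20,500 (D) > 2,600 (E)
B is the last rival to drop out, at $40,800; A remains and wins at that price.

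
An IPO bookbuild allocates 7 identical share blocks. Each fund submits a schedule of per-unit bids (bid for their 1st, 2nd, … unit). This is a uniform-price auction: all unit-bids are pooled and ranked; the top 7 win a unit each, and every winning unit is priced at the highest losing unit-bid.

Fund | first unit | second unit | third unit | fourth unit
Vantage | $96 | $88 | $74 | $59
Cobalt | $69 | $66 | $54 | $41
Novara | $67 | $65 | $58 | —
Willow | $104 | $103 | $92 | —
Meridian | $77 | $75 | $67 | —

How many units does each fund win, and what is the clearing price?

Meridian 2, Vantage 2, Willow 3; clearing price $74

Merging the schedules and taking the best 7: 104 (Willow-1), 103 (Willow-2), 96 (Vantage-1), 92 (Willow-3), 88 (Vantage-2), 77 (Meridian-1), 75 (Meridian-2)
Highest rejected unit-bid = $74.
Allocation: Meridian 2, Vantage 2, Willow 3.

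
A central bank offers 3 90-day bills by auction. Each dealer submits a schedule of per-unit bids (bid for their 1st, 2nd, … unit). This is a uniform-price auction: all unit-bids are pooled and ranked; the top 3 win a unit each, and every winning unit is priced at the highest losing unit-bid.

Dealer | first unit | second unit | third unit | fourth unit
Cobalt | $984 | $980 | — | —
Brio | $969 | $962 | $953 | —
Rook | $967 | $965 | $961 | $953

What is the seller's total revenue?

Total revenue: $2,901

Merging the schedules and taking the best 3: 984 (Cobalt-1), 980 (Cobalt-2), 969 (Brio-1)
The (k+1)-th unit-bid is $967.
Allocation: Brio 1, Cobalt 2. Every unit priced at $967.
Revenue = 3 × 967 = $2,901.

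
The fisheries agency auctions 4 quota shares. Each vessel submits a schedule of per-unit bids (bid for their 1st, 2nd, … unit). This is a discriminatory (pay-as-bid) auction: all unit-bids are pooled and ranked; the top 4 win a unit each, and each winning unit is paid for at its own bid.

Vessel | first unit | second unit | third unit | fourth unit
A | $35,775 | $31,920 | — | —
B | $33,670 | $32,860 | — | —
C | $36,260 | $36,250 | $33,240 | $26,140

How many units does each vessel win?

Merging the schedules and taking the best 4: 36,260 (C-1), 36,250 (C-2), 35,775 (A-1), 33,670 (B-1)
Next rejected bid: $33,240 (not a price — pay-as-bid).
Allocation: A 1, B 1, C 2.

A 1, B 1, C 2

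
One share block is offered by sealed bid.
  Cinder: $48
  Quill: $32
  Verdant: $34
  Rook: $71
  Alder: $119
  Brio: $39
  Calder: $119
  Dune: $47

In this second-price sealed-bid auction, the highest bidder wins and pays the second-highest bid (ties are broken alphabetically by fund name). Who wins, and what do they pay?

Sorting bids: 119 (Alder) > 119 (Calder) > 71 (Rook) > 48 (Cinder) > 47 (Dune) > 39 (Brio) > …
Tie at $119 → Alder wins by tie-break.
Alder wins with the highest bid; price is set by the runner-up at $119.

Alder pays $119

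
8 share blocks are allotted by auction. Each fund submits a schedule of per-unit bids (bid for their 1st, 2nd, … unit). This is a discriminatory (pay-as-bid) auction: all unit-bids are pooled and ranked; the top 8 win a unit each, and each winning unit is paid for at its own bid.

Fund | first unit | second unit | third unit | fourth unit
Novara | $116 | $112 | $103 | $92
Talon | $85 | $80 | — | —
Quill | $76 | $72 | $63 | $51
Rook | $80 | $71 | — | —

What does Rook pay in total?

Rook pays $80

All unit-bids, highest first — top 8: 116 (Novara-1), 112 (Novara-2), 103 (Novara-3), 92 (Novara-4), 85 (Talon-1), 80 (Talon-2), 80 (Rook-1), 76 (Quill-1)
Next rejected bid: $72 (not a price — pay-as-bid).
Rook's winning unit-bids: 80 = $80.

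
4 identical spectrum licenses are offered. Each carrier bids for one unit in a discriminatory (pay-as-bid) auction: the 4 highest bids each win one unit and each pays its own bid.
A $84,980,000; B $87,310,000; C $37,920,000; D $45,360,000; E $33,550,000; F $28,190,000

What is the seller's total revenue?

Total revenue: $255,570,000

Ordering the bids: 87,310,000 (B), 84,980,000 (A), 45,360,000 (D), 37,920,000 (C), 33,550,000 (E), 28,190,000 (F)
Top 4: B, A, D, C.
Total revenue = 87,310,000 + 84,980,000 + 45,360,000 + 37,920,000 = $255,570,000.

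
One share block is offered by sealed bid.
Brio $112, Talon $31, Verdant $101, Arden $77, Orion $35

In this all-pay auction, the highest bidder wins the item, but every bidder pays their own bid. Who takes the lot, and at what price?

Sorting bids: 112 (Brio) > 101 (Verdant) > 77 (Arden) > 35 (Orion) > 31 (Talon)
Brio is highest and takes the item; every bidder forfeits their bid.

Brio pays $112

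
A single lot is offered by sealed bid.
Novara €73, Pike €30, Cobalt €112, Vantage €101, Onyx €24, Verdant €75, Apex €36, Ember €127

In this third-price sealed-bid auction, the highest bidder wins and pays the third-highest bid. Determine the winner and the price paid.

Sorting bids: 127 (Ember) > 112 (Cobalt) > 101 (Vantage) > 75 (Verdant) > 73 (Novara) > 36 (Apex) > …
Ember wins; payment is bid #3 in the ranking = €101.

Ember pays €101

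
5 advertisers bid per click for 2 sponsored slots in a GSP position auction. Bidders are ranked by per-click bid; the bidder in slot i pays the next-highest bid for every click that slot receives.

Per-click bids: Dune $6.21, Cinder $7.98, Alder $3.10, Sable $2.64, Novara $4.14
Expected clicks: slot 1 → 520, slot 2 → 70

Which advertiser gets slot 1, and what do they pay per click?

Cinder; $6.21 per click

Ranked by bid: $7.98 (Cinder) > $6.21 (Dune) > $4.14 (Novara) > …
Slot 1 goes to the first-ranked bidder, Cinder, who pays the next bid down: $6.21/click.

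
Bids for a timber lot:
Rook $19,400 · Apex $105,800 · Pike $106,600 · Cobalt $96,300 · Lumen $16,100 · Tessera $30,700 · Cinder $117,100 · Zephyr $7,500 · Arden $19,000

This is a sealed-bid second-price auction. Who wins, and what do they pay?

Cinder pays $106,600

Sealed-bid second-price auction: the highest bidder wins and pays the second-highest bid.
Bids ranked: 117,100 (Cinder) > 106,600 (Pike) > 105,800 (Apex) > 96,300 (Cobalt) > 30,700 (Tessera) > 19,400 (Rook) > …
Cinder wins with the highest bid; price is set by the runner-up at $106,600.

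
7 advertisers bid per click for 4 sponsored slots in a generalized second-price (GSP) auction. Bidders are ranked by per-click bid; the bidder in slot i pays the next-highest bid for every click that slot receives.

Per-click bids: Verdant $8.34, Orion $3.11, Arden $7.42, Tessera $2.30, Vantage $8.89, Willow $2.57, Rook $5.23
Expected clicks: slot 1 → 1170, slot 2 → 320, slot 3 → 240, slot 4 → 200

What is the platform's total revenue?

Ranked by bid: $8.89 (Vantage) > $8.34 (Verdant) > $7.42 (Arden) > $5.23 (Rook) > $3.11 (Orion) > …
Slot 1: Vantage pays $8.34 × 1170 = $9757.80
Slot 2: Verdant pays $7.42 × 320 = $2374.40
Slot 3: Arden pays $5.23 × 240 = $1255.20
Slot 4: Rook pays $3.11 × 200 = $622.00
Total = $14009.40

Total revenue: $14009.40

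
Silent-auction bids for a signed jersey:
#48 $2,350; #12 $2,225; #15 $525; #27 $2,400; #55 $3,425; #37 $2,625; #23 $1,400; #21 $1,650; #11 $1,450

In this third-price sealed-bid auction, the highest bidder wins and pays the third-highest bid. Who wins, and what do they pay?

Third-price sealed-bid auction: the highest bidder wins and pays the third-highest bid.
Bids ranked: 3,425 (#55) > 2,625 (#37) > 2,400 (#27) > 2,350 (#48) > 2,225 (#12) > 1,650 (#21) > …
#55 wins; payment is bid #3 in the ranking = $2,400.

#55 pays $2,400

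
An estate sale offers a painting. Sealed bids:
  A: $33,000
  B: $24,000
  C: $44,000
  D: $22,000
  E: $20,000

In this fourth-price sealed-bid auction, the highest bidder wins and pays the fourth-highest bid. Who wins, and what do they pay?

C pays $22,000

Rule: the highest bidder wins and pays the fourth-highest bid.
Bids in order: 44,000 (C) > 33,000 (A) > 24,000 (B) > 22,000 (D) > 20,000 (E)
C wins; payment is bid #4 in the ranking = $22,000.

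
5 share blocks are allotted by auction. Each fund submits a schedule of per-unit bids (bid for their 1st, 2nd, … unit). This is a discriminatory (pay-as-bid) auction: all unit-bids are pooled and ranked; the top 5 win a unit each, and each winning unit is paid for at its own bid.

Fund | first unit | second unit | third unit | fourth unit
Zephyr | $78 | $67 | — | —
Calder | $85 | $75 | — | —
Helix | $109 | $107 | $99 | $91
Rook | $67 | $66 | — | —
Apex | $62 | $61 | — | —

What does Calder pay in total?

Merging the schedules and taking the best 5: 109 (Helix-1), 107 (Helix-2), 99 (Helix-3), 91 (Helix-4), 85 (Calder-1)
Next rejected bid: $78 (not a price — pay-as-bid).
Calder's winning unit-bids: 85 = $85.

Calder pays $85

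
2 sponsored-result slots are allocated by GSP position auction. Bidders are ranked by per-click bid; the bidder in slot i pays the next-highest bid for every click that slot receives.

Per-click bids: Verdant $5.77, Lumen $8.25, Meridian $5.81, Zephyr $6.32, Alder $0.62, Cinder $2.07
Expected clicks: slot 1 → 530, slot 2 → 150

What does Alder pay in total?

Sorting advertisers: $8.25 (Lumen) > $6.32 (Zephyr) > $5.81 (Meridian) > …
Alder ranks below slot 2 → no slot, pays nothing.

Alder pays $0.00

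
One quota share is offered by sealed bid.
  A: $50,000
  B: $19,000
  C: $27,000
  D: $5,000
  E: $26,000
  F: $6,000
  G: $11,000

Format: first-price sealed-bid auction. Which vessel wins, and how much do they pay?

Bids in order: 50,000 (A) > 27,000 (C) > 26,000 (E) > 19,000 (B) > 11,000 (G) > 6,000 (F) > …
First-price: A pays what they bid, $50,000.

A pays $50,000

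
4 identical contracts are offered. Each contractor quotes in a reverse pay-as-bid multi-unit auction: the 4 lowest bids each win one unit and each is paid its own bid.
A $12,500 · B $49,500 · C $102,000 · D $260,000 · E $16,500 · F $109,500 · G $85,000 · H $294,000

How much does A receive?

A is paid $12,500

Sorting: 12,500 (A), 16,500 (E), 49,500 (B), 85,000 (G), 102,000 (C), 109,500 (F), …
Winners (4 units): A, E, B, G.
A wins → own bid $12,500.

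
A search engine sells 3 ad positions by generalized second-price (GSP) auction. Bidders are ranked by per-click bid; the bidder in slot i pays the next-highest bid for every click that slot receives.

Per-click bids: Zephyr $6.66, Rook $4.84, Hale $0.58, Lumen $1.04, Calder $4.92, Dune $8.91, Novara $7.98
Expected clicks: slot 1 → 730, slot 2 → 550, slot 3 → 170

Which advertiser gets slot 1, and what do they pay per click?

Sorting advertisers: $8.91 (Dune) > $7.98 (Novara) > $6.66 (Zephyr) > $4.92 (Calder) > …
Slot 1 goes to the first-ranked bidder, Dune, who pays the next bid down: $7.98/click.

Dune; $7.98 per click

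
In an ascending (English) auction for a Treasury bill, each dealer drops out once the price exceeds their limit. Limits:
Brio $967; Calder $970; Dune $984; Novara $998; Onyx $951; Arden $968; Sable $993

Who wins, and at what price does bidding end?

Sorting limits: 998 (Novara) > 993 (Sable) > 984 (Dune) > 970 (Calder) > 968 (Arden) > 967 (Brio) > …
Once the price passes $993, only Novara is left; the hammer falls at Sable's limit of $993.

Novara wins at $993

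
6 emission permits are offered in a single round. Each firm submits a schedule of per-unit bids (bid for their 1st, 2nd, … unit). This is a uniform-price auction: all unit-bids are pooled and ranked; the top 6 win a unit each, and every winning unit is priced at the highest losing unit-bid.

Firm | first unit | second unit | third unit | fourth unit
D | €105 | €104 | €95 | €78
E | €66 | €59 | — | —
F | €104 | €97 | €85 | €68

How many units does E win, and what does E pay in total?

All unit-bids, highest first — top 6: 105 (D-1), 104 (D-2), 104 (F-1), 97 (F-2), 95 (D-3), 85 (F-3)
The (k+1)-th unit-bid is €78.
E wins 0 unit(s) at €78 each.

E: 0 units, pays €0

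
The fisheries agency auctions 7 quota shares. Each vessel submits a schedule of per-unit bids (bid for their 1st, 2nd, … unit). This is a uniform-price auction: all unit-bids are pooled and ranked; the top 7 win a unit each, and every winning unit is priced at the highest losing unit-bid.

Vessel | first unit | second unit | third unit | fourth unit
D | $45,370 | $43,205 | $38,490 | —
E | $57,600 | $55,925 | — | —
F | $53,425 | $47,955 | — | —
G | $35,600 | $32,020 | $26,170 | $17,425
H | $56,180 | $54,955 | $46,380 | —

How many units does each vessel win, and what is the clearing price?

Pooled unit-bids ranked (top 7): 57,600 (E-1), 56,180 (H-1), 55,925 (E-2), 54,955 (H-2), 53,425 (F-1), 47,955 (F-2), 46,380 (H-3)
First bid not allocated: $45,370.
Allocation: E 2, F 2, H 3.

E 2, F 2, H 3; clearing price $45,370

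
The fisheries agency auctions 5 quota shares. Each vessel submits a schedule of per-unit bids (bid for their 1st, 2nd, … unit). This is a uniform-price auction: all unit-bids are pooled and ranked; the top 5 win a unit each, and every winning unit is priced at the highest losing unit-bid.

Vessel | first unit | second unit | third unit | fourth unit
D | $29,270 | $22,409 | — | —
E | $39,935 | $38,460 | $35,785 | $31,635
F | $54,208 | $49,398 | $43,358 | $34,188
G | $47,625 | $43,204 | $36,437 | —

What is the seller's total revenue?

Pooled unit-bids ranked (top 5): 54,208 (F-1), 49,398 (F-2), 47,625 (G-1), 43,358 (F-3), 43,204 (G-2)
First bid not allocated: $39,935.
Allocation: F 3, G 2. Every unit priced at $39,935.
Revenue = 5 × 39,935 = $199,675.

Total revenue: $199,675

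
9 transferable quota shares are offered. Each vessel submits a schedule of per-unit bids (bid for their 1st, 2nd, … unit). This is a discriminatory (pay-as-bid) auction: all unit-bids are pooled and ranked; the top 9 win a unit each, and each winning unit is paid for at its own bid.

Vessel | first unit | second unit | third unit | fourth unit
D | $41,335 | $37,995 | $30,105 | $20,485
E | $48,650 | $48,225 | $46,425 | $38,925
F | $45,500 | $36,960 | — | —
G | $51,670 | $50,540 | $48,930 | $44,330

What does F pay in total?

Pooled unit-bids ranked (top 9): 51,670 (G-1), 50,540 (G-2), 48,930 (G-3), 48,650 (E-1), 48,225 (E-2), 46,425 (E-3), 45,500 (F-1), 44,330 (G-4), 41,335 (D-1)
Next rejected bid: $38,925 (not a price — pay-as-bid).
F's winning unit-bids: 45,500 = $45,500.

F pays $45,500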